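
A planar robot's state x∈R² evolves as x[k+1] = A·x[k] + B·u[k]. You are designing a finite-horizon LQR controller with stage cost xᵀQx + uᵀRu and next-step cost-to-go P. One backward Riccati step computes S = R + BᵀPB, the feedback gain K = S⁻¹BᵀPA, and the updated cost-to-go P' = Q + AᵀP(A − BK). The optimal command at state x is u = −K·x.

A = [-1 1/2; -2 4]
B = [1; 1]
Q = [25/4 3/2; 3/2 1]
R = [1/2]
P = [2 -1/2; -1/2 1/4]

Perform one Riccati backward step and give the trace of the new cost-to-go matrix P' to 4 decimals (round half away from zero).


10.1429

BᵀP = [1.5000 -0.2500]
S = R + BᵀPB = [1/2] + [1.2500] = [1.7500]
BᵀPA = [-1.0000 -0.2500]
K = S⁻¹·BᵀPA = [-0.5714 -0.1429]
A−BK = [-0.4286 0.6429; -1.4286 4.1429]
AᵀP(A−BK) = [0.4286 -0.6429; -0.6429 2.4643]
P' = Q + AᵀP(A−BK) = [6.6786 0.8571; 0.8571 3.4643]
tr(P') = 10.1429


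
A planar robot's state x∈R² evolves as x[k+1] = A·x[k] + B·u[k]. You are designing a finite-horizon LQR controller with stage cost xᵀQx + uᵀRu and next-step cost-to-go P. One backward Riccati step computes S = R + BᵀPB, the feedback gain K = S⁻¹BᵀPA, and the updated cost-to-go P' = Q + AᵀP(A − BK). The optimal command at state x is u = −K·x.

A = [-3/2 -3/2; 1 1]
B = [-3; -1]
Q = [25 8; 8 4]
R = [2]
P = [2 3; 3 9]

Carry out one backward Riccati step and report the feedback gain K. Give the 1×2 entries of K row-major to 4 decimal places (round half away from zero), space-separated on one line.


BᵀP = [-9.0000 -18.0000]
S = R + BᵀPB = [2] + [45.0000] = [47.0000]
BᵀPA = [-4.5000 -4.5000]
K = S⁻¹·BᵀPA = [-0.0957 -0.0957]
A−BK = [-1.7872 -1.7872; 0.9043 0.9043]
AᵀP(A−BK) = [4.0691 4.0691; 4.0691 4.0691]
P' = Q + AᵀP(A−BK) = [29.0691 12.0691; 12.0691 8.0691]
tr(P') = 37.1383

-0.0957 -0.0957


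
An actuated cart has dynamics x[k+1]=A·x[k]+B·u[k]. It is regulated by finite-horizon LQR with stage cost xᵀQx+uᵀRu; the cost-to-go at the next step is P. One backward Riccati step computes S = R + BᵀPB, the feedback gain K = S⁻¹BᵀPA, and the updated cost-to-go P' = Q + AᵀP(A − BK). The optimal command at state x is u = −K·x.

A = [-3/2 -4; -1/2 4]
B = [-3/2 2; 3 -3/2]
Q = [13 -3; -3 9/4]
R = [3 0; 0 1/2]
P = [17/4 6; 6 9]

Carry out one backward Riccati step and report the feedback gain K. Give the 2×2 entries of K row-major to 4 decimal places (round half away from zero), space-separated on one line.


-0.7366 0.5370 -0.7213 -1.1351

BᵀP = [11.6250 18.0000; -0.5000 -1.5000]
S = R + BᵀPB = [3 0; 0 1/2] + [36.5625 -3.7500; -3.7500 1.2500] = [39.5625 -3.7500; -3.7500 1.7500]
BᵀPA = [-26.4375 25.5000; 1.5000 -4.0000]
K = S⁻¹·BᵀPA = [-0.7366 0.5370; -0.7213 -1.1351]
A−BK = [-1.1623 -0.9244; 0.6279 0.6865]
AᵀP(A−BK) = [2.4201 -0.6015; -0.6015 1.7672]
P' = Q + AᵀP(A−BK) = [15.4201 -3.6015; -3.6015 4.0172]
tr(P') = 19.4373


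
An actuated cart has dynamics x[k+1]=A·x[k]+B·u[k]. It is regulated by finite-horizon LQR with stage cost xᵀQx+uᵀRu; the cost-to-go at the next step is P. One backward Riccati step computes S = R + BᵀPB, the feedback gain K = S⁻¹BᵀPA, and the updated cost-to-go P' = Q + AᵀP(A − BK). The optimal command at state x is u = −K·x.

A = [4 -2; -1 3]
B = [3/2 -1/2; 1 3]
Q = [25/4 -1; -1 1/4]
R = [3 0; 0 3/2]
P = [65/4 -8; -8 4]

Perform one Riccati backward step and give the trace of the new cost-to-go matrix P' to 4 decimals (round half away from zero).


BᵀP = [16.3750 -8.0000; -32.1250 16.0000]
S = R + BᵀPB = [3 0; 0 3/2] + [16.5625 -32.1875; -32.1875 64.0625] = [19.5625 -32.1875; -32.1875 65.5625]
BᵀPA = [73.5000 -56.7500; -144.5000 112.2500]
K = S⁻¹·BᵀPA = [0.6804 -0.4366; -1.8699 1.4978]
A−BK = [2.0444 -0.5963; 3.9294 -1.0568]
AᵀP(A−BK) = [7.7805 -5.4836; -5.4836 4.0994]
P' = Q + AᵀP(A−BK) = [14.0305 -6.4836; -6.4836 4.3494]
tr(P') = 18.3798

18.3798


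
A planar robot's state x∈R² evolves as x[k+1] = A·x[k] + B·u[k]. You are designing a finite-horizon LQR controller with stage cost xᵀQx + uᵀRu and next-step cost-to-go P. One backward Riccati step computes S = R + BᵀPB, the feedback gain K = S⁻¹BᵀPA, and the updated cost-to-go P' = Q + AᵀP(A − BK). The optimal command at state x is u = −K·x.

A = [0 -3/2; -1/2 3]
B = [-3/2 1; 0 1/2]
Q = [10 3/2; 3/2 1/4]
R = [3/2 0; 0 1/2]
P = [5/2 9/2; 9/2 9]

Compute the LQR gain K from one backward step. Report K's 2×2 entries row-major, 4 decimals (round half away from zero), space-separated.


0.0451 -0.0526 -0.4286 2.0000

BᵀP = [-3.7500 -6.7500; 4.7500 9.0000]
S = R + BᵀPB = [3/2 0; 0 1/2] + [5.6250 -7.1250; -7.1250 9.2500] = [7.1250 -7.1250; -7.1250 9.7500]
BᵀPA = [3.3750 -14.6250; -4.5000 19.8750]
K = S⁻¹·BᵀPA = [0.0451 -0.0526; -0.4286 2.0000]
A−BK = [0.4962 -3.5789; -0.2857 2.0000]
AᵀP(A−BK) = [0.1692 -0.9474; -0.9474 5.6053]
P' = Q + AᵀP(A−BK) = [10.1692 0.5526; 0.5526 5.8553]
tr(P') = 16.0244


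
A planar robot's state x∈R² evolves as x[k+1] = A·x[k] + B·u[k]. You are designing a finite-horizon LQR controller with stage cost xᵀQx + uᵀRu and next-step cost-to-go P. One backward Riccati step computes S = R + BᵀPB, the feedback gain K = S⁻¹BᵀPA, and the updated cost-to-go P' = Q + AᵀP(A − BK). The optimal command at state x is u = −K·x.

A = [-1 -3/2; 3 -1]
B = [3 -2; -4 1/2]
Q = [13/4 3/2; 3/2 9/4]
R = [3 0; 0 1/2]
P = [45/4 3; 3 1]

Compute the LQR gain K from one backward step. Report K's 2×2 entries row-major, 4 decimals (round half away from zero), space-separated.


BᵀP = [21.7500 5.0000; -21.0000 -5.5000]
S = R + BᵀPB = [3 0; 0 1/2] + [45.2500 -41.0000; -41.0000 39.2500] = [48.2500 -41.0000; -41.0000 39.7500]
BᵀPA = [-6.7500 -37.6250; 4.5000 37.0000]
K = S⁻¹·BᵀPA = [-0.3537 0.0903; -0.2516 1.0240]
A−BK = [-0.4421 0.2770; 1.7109 -1.1506]
AᵀP(A−BK) = [0.9947 -0.6232; -0.6232 0.8236]
P' = Q + AᵀP(A−BK) = [4.2447 0.8768; 0.8768 3.0736]
tr(P') = 7.3183

-0.3537 0.0903 -0.2516 1.0240


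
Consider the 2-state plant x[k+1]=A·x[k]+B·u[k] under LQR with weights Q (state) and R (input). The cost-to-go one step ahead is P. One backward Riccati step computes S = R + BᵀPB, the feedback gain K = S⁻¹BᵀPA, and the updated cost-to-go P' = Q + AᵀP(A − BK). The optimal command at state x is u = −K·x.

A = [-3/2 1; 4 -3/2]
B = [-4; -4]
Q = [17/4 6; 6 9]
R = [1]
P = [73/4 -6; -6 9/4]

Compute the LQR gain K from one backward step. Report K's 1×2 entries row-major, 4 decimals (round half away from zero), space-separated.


0.9745 -0.5219

BᵀP = [-49.0000 15.0000]
S = R + BᵀPB = [1] + [136.0000] = [137.0000]
BᵀPA = [133.5000 -71.5000]
K = S⁻¹·BᵀPA = [0.9745 -0.5219]
A−BK = [2.3978 -1.0876; 7.8978 -3.5876]
AᵀP(A−BK) = [18.9731 -8.7016; -8.7016 3.9968]
P' = Q + AᵀP(A−BK) = [23.2231 -2.7016; -2.7016 12.9968]
tr(P') = 36.2199


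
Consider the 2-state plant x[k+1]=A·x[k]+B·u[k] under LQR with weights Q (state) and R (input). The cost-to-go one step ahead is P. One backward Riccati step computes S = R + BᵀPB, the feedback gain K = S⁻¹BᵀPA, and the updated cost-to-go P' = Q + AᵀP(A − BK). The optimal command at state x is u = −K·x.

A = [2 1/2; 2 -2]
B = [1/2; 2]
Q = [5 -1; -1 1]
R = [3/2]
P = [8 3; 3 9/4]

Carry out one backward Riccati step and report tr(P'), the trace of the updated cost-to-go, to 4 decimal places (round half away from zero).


BᵀP = [10.0000 6.0000]
S = R + BᵀPB = [3/2] + [17.0000] = [18.5000]
BᵀPA = [32.0000 -7.0000]
K = S⁻¹·BᵀPA = [1.7297 -0.3784]
A−BK = [1.1351 0.6892; -1.4595 -1.2432]
AᵀP(A−BK) = [9.6486 2.1081; 2.1081 2.3514]
P' = Q + AᵀP(A−BK) = [14.6486 1.1081; 1.1081 3.3514]
tr(P') = 18.0000

18.0000


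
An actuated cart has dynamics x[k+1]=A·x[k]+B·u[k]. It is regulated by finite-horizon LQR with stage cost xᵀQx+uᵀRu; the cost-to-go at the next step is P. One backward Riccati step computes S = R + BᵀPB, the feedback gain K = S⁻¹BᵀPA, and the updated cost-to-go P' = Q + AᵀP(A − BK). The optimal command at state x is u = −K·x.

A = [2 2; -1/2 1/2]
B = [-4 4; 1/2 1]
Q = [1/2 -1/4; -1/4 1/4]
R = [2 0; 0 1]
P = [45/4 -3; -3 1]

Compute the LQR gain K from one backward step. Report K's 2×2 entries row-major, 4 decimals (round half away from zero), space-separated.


-0.2601 -0.1472 0.2809 0.3352

BᵀP = [-46.5000 12.5000; 42.0000 -11.0000]
S = R + BᵀPB = [2 0; 0 1] + [192.2500 -173.5000; -173.5000 157.0000] = [194.2500 -173.5000; -173.5000 158.0000]
BᵀPA = [-99.2500 -86.7500; 89.5000 78.5000]
K = S⁻¹·BᵀPA = [-0.2601 -0.1472; 0.2809 0.3352]
A−BK = [-0.1638 0.0704; -0.6508 0.2384]
AᵀP(A−BK) = [0.3000 0.1404; 0.1404 0.1676]
P' = Q + AᵀP(A−BK) = [0.8000 -0.1096; -0.1096 0.4176]
tr(P') = 1.2175


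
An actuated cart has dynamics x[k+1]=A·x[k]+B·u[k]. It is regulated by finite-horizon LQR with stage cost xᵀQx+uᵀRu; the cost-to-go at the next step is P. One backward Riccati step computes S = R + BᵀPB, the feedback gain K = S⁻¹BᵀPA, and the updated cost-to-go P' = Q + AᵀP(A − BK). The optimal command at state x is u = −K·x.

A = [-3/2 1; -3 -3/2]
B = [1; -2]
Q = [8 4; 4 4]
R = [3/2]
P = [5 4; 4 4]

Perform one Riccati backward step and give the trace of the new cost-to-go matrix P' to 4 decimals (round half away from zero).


53.9808

BᵀP = [-3.0000 -4.0000]
S = R + BᵀPB = [3/2] + [5.0000] = [6.5000]
BᵀPA = [16.5000 3.0000]
K = S⁻¹·BᵀPA = [2.5385 0.4615]
A−BK = [-4.0385 0.5385; 2.0769 -0.5769]
AᵀP(A−BK) = [41.3654 -0.1154; -0.1154 0.6154]
P' = Q + AᵀP(A−BK) = [49.3654 3.8846; 3.8846 4.6154]
tr(P') = 53.9808


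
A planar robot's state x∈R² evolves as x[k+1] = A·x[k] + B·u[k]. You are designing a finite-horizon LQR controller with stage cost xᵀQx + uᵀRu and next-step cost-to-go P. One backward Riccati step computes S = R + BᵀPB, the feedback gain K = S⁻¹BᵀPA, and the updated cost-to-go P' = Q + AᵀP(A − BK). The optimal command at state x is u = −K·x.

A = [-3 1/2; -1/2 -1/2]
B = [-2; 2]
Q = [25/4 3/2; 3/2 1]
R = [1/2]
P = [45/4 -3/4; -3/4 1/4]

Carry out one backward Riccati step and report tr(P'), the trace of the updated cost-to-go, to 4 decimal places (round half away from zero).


BᵀP = [-24.0000 2.0000]
S = R + BᵀPB = [1/2] + [52.0000] = [52.5000]
BᵀPA = [71.0000 -13.0000]
K = S⁻¹·BᵀPA = [1.3524 -0.2476]
A−BK = [-0.2952 0.0048; -3.2048 -0.0048]
AᵀP(A−BK) = [3.0435 -0.1690; -0.1690 0.0310]
P' = Q + AᵀP(A−BK) = [9.2935 1.3310; 1.3310 1.0310]
tr(P') = 10.3244

10.3244


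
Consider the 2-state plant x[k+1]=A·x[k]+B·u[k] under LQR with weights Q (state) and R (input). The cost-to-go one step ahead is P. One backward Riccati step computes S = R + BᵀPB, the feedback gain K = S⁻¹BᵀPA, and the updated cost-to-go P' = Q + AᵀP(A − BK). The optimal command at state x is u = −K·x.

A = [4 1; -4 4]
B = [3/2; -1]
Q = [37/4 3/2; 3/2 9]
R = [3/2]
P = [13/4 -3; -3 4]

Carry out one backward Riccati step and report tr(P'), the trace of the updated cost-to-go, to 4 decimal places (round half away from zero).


45.5222

BᵀP = [7.8750 -8.5000]
S = R + BᵀPB = [3/2] + [20.3125] = [21.8125]
BᵀPA = [65.5000 -26.1250]
K = S⁻¹·BᵀPA = [3.0029 -1.1977]
A−BK = [-0.5043 2.7966; -0.9971 2.8023]
AᵀP(A−BK) = [15.3123 -8.5501; -8.5501 11.9599]
P' = Q + AᵀP(A−BK) = [24.5623 -7.0501; -7.0501 20.9599]
tr(P') = 45.5222


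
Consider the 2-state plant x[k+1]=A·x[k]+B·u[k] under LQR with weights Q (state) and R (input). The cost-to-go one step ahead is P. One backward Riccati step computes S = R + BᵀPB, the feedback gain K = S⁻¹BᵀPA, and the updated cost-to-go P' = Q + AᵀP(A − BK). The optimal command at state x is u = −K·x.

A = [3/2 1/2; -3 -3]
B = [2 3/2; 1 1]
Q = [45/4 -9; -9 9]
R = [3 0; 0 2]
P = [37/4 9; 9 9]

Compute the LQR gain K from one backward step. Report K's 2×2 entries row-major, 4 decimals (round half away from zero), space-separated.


-0.2133 -0.3779 -0.3167 -0.5147

BᵀP = [27.5000 27.0000; 22.8750 22.5000]
S = R + BᵀPB = [3 0; 0 2] + [82.0000 68.2500; 68.2500 56.8125] = [85.0000 68.2500; 68.2500 58.8125]
BᵀPA = [-39.7500 -67.2500; -33.1875 -56.0625]
K = S⁻¹·BᵀPA = [-0.2133 -0.3779; -0.3167 -0.5147]
A−BK = [2.4018 2.0279; -2.4699 -2.1074]
AᵀP(A−BK) = [1.8211 1.8343; 1.8343 2.0433]
P' = Q + AᵀP(A−BK) = [13.0711 -7.1657; -7.1657 11.0433]
tr(P') = 24.1144


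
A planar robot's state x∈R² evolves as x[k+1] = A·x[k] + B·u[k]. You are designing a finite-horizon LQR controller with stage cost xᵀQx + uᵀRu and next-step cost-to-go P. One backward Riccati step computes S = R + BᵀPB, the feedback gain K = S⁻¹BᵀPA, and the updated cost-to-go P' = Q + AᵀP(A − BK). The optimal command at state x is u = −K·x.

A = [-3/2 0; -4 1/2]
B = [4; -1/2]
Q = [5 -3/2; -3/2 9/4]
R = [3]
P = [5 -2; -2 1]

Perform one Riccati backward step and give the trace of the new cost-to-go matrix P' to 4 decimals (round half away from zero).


BᵀP = [21.0000 -8.5000]
S = R + BᵀPB = [3] + [88.2500] = [91.2500]
BᵀPA = [2.5000 -4.2500]
K = S⁻¹·BᵀPA = [0.0274 -0.0466]
A−BK = [-1.6096 0.1863; -3.9863 0.4767]
AᵀP(A−BK) = [3.1815 -0.3836; -0.3836 0.0521]
P' = Q + AᵀP(A−BK) = [8.1815 -1.8836; -1.8836 2.3021]
tr(P') = 10.4836

10.4836


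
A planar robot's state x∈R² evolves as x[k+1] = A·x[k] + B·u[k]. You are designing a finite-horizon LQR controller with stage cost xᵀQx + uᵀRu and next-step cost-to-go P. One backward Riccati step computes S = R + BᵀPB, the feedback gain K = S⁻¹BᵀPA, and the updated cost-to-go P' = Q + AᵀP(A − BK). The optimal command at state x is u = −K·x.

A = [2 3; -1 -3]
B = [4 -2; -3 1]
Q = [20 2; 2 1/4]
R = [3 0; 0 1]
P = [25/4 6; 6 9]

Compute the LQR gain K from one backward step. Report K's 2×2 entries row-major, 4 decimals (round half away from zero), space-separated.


BᵀP = [7.0000 -3.0000; -6.5000 -3.0000]
S = R + BᵀPB = [3 0; 0 1] + [37.0000 -17.0000; -17.0000 10.0000] = [40.0000 -17.0000; -17.0000 11.0000]
BᵀPA = [17.0000 30.0000; -10.0000 -10.5000]
K = S⁻¹·BᵀPA = [0.1126 1.0033; -0.7351 0.5960]
A−BK = [0.0795 0.1788; 0.0728 -0.5861]
AᵀP(A−BK) = [0.7351 -0.5960; -0.5960 5.4089]
P' = Q + AᵀP(A−BK) = [20.7351 1.4040; 1.4040 5.6589]
tr(P') = 26.3940

0.1126 1.0033 -0.7351 0.5960


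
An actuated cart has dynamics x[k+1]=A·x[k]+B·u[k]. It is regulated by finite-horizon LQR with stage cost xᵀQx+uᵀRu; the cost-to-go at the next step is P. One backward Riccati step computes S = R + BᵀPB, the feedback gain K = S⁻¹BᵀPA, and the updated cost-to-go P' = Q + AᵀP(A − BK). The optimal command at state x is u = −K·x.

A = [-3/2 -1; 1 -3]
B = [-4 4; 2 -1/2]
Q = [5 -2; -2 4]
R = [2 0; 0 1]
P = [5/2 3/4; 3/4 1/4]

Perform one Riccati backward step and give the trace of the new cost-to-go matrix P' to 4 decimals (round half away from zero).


BᵀP = [-8.5000 -2.5000; 9.6250 2.8750]
S = R + BᵀPB = [2 0; 0 1] + [29.0000 -32.7500; -32.7500 37.0625] = [31.0000 -32.7500; -32.7500 38.0625]
BᵀPA = [10.2500 16.0000; -11.5625 -18.2500]
K = S⁻¹·BᵀPA = [0.1068 0.1054; -0.2119 -0.3888]
A−BK = [-0.2253 0.9767; 0.6804 -3.4051]
AᵀP(A−BK) = [0.0804 0.0493; 0.0493 0.4683]
P' = Q + AᵀP(A−BK) = [5.0804 -1.9507; -1.9507 4.4683]
tr(P') = 9.5487

9.5487


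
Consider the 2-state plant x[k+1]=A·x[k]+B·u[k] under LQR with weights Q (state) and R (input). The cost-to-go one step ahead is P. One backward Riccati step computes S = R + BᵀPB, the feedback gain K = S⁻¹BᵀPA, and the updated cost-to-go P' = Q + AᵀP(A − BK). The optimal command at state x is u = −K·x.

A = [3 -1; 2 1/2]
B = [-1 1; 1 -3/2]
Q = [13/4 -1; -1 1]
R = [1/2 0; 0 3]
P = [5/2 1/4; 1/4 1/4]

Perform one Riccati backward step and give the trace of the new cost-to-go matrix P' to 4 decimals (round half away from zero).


BᵀP = [-2.2500 0.0000; 2.1250 -0.1250]
S = R + BᵀPB = [1/2 0; 0 3] + [2.2500 -2.2500; -2.2500 2.3125] = [2.7500 -2.2500; -2.2500 5.3125]
BᵀPA = [-6.7500 2.2500; 6.1250 -2.1875]
K = S⁻¹·BᵀPA = [-2.3126 0.7365; 0.1735 -0.0998]
A−BK = [0.5139 -0.1637; 4.5728 -0.3863]
AᵀP(A−BK) = [9.8273 -1.7921; -1.7921 0.4370]
P' = Q + AᵀP(A−BK) = [13.0773 -2.7921; -2.7921 1.4370]
tr(P') = 14.5143

14.5143


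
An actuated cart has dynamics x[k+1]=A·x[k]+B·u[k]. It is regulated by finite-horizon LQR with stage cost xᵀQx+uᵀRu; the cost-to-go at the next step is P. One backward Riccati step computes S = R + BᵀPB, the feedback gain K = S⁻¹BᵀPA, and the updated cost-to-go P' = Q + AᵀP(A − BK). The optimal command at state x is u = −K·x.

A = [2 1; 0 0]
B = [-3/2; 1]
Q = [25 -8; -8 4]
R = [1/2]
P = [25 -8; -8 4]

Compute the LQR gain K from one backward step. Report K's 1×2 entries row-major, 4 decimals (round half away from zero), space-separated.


-1.0737 -0.5369

BᵀP = [-45.5000 16.0000]
S = R + BᵀPB = [1/2] + [84.2500] = [84.7500]
BᵀPA = [-91.0000 -45.5000]
K = S⁻¹·BᵀPA = [-1.0737 -0.5369]
A−BK = [0.3894 0.1947; 1.0737 0.5369]
AᵀP(A−BK) = [2.2891 1.1445; 1.1445 0.5723]
P' = Q + AᵀP(A−BK) = [27.2891 -6.8555; -6.8555 4.5723]
tr(P') = 31.8614


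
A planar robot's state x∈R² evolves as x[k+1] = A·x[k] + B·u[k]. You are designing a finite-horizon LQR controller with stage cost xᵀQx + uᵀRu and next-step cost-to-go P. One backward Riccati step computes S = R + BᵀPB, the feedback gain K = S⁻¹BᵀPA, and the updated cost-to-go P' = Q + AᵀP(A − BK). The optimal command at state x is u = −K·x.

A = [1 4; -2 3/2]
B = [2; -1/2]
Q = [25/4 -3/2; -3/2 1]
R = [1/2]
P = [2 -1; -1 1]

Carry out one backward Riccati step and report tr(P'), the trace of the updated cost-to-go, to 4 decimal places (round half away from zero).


12.2151

BᵀP = [4.5000 -2.5000]
S = R + BᵀPB = [1/2] + [10.2500] = [10.7500]
BᵀPA = [9.5000 14.2500]
K = S⁻¹·BᵀPA = [0.8837 1.3256]
A−BK = [-0.7674 1.3488; -1.5581 2.1628]
AᵀP(A−BK) = [1.6047 -1.0930; -1.0930 3.3605]
P' = Q + AᵀP(A−BK) = [7.8547 -2.5930; -2.5930 4.3605]
tr(P') = 12.2151


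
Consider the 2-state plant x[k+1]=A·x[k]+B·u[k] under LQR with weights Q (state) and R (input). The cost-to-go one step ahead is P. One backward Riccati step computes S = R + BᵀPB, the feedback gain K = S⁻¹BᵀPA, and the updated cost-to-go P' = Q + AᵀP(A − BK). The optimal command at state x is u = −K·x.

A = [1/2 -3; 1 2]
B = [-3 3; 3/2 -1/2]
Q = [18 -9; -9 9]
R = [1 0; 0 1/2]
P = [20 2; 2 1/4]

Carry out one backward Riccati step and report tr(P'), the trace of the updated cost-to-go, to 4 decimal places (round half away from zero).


BᵀP = [-57.0000 -5.6250; 59.0000 5.8750]
S = R + BᵀPB = [1 0; 0 1/2] + [162.5625 -168.1875; -168.1875 174.0625] = [163.5625 -168.1875; -168.1875 174.5625]
BᵀPA = [-34.1250 159.7500; 35.3750 -165.2500]
K = S⁻¹·BᵀPA = [-0.0276 0.3526; 0.1760 -0.6070]
A−BK = [-0.1110 -0.1214; 1.1294 1.1677]
AᵀP(A−BK) = [0.0801 0.0026; 0.0026 0.3771]
P' = Q + AᵀP(A−BK) = [18.0801 -8.9974; -8.9974 9.3771]
tr(P') = 27.4572

27.4572


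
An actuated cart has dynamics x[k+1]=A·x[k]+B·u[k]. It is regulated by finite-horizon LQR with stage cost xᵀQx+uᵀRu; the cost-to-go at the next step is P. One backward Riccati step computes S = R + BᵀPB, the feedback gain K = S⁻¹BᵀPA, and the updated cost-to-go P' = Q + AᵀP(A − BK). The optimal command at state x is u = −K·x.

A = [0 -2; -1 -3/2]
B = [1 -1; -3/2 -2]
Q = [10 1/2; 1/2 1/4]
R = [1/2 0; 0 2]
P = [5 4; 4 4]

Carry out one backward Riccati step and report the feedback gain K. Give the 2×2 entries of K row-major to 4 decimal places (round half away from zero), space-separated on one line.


0.2483 -0.3448 0.2759 1.1724

BᵀP = [-1.0000 -2.0000; -13.0000 -12.0000]
S = R + BᵀPB = [1/2 0; 0 2] + [2.0000 5.0000; 5.0000 37.0000] = [2.5000 5.0000; 5.0000 39.0000]
BᵀPA = [2.0000 5.0000; 12.0000 44.0000]
K = S⁻¹·BᵀPA = [0.2483 -0.3448; 0.2759 1.1724]
A−BK = [0.0276 -0.4828; -0.0759 0.3276]
AᵀP(A−BK) = [0.1931 0.6207; 0.6207 3.1379]
P' = Q + AᵀP(A−BK) = [10.1931 1.1207; 1.1207 3.3879]
tr(P') = 13.5810


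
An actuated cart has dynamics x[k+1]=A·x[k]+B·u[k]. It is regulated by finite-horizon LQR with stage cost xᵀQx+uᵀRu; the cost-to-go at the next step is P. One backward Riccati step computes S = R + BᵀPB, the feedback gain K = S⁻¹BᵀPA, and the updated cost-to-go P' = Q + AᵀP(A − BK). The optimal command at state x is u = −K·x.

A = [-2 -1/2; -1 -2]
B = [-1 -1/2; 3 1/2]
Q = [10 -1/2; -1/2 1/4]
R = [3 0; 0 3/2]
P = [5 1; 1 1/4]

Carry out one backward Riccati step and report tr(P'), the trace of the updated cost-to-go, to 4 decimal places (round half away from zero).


27.2517

BᵀP = [-2.0000 -0.2500; -2.0000 -0.3750]
S = R + BᵀPB = [3 0; 0 3/2] + [1.2500 0.8750; 0.8750 0.8125] = [4.2500 0.8750; 0.8750 2.3125]
BᵀPA = [4.2500 1.5000; 4.3750 1.7500]
K = S⁻¹·BᵀPA = [0.6621 0.2138; 1.6414 0.6759]
A−BK = [-0.5172 0.0517; -3.8069 -2.9793]
AᵀP(A−BK) = [14.2552 6.1345; 6.1345 2.7466]
P' = Q + AᵀP(A−BK) = [24.2552 5.6345; 5.6345 2.9966]
tr(P') = 27.2517


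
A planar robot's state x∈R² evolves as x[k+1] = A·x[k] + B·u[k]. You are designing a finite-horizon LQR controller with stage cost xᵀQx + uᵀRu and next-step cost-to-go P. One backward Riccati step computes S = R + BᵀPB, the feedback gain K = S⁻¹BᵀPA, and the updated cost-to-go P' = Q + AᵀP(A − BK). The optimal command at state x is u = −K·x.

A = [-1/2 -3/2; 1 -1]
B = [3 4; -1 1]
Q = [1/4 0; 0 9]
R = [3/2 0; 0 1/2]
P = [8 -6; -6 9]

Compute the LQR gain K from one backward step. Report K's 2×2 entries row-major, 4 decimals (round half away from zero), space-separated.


-0.5903 0.3174 0.3005 -0.5979

BᵀP = [30.0000 -27.0000; 26.0000 -15.0000]
S = R + BᵀPB = [3/2 0; 0 1/2] + [117.0000 93.0000; 93.0000 89.0000] = [118.5000 93.0000; 93.0000 89.5000]
BᵀPA = [-42.0000 -18.0000; -28.0000 -24.0000]
K = S⁻¹·BᵀPA = [-0.5903 0.3174; 0.3005 -0.5979]
A−BK = [0.0688 -0.0604; 0.1092 -0.0847]
AᵀP(A−BK) = [0.6228 -0.4128; -0.4128 0.3622]
P' = Q + AᵀP(A−BK) = [0.8728 -0.4128; -0.4128 9.3622]
tr(P') = 10.2351


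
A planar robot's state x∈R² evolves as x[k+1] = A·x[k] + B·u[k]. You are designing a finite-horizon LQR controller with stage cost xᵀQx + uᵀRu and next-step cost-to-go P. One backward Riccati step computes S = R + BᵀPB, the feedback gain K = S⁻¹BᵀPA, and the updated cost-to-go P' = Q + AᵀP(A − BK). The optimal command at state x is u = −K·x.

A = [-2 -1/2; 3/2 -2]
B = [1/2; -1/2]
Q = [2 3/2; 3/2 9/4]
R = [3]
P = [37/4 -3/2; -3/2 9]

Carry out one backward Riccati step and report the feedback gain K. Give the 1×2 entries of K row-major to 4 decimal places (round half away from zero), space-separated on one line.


-2.2406 0.9398

BᵀP = [5.3750 -5.2500]
S = R + BᵀPB = [3] + [5.3125] = [8.3125]
BᵀPA = [-18.6250 7.8125]
K = S⁻¹·BᵀPA = [-2.2406 0.9398]
A−BK = [-0.8797 -0.9699; 0.3797 -1.5301]
AᵀP(A−BK) = [24.5188 -5.1203; -5.1203 27.9699]
P' = Q + AᵀP(A−BK) = [26.5188 -3.6203; -3.6203 30.2199]
tr(P') = 56.7387


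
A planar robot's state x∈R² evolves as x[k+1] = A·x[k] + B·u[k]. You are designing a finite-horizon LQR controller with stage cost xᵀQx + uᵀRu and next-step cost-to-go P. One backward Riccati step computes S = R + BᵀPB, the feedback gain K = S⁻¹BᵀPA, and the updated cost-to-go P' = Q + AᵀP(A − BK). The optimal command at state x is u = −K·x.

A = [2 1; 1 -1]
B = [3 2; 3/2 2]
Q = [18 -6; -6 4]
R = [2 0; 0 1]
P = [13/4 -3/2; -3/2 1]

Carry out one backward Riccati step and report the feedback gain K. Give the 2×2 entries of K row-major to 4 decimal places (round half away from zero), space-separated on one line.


BᵀP = [7.5000 -3.0000; 3.5000 -1.0000]
S = R + BᵀPB = [2 0; 0 1] + [18.0000 9.0000; 9.0000 5.0000] = [20.0000 9.0000; 9.0000 6.0000]
BᵀPA = [12.0000 10.5000; 6.0000 4.5000]
K = S⁻¹·BᵀPA = [0.4615 0.5769; 0.3077 -0.1154]
A−BK = [0.0000 -0.5000; -0.3077 -1.6346]
AᵀP(A−BK) = [0.6154 0.7692; 0.7692 1.7115]
P' = Q + AᵀP(A−BK) = [18.6154 -5.2308; -5.2308 5.7115]
tr(P') = 24.3269

0.4615 0.5769 0.3077 -0.1154


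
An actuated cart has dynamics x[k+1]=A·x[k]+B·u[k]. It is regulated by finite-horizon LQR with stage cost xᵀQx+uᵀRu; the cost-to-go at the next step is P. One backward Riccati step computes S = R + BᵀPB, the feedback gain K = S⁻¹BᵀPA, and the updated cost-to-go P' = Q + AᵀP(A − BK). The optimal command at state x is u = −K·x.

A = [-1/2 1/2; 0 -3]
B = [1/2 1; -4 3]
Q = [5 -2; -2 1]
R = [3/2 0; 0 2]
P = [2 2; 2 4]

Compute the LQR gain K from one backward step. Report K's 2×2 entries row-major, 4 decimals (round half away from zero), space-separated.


-0.0833 0.5833 -0.1603 -0.1474

BᵀP = [-7.0000 -15.0000; 8.0000 14.0000]
S = R + BᵀPB = [3/2 0; 0 2] + [56.5000 -52.0000; -52.0000 50.0000] = [58.0000 -52.0000; -52.0000 52.0000]
BᵀPA = [3.5000 41.5000; -4.0000 -38.0000]
K = S⁻¹·BᵀPA = [-0.0833 0.5833; -0.1603 -0.1474]
A−BK = [-0.2981 0.3558; 0.1474 -0.2244]
AᵀP(A−BK) = [0.1506 -0.1314; -0.1314 0.6891]
P' = Q + AᵀP(A−BK) = [5.1506 -2.1314; -2.1314 1.6891]
tr(P') = 6.8397


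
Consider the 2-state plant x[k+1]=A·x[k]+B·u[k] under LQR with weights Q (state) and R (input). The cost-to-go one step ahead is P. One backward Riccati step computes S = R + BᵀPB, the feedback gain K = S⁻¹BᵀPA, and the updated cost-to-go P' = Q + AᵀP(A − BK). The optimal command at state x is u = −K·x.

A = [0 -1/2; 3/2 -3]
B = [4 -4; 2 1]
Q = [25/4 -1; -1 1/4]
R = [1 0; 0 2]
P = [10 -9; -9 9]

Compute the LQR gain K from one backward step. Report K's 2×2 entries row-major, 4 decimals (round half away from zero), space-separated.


0.3615 -0.7693 0.4355 -0.7903

BᵀP = [22.0000 -18.0000; -49.0000 45.0000]
S = R + BᵀPB = [1 0; 0 2] + [52.0000 -106.0000; -106.0000 241.0000] = [53.0000 -106.0000; -106.0000 243.0000]
BᵀPA = [-27.0000 43.0000; 67.5000 -110.5000]
K = S⁻¹·BᵀPA = [0.3615 -0.7693; 0.4355 -0.7903]
A−BK = [0.2958 -0.5840; 0.3414 -0.6710]
AᵀP(A−BK) = [0.6163 -1.1750; -1.1750 2.2503]
P' = Q + AᵀP(A−BK) = [6.8663 -2.1750; -2.1750 2.5003]
tr(P') = 9.3666


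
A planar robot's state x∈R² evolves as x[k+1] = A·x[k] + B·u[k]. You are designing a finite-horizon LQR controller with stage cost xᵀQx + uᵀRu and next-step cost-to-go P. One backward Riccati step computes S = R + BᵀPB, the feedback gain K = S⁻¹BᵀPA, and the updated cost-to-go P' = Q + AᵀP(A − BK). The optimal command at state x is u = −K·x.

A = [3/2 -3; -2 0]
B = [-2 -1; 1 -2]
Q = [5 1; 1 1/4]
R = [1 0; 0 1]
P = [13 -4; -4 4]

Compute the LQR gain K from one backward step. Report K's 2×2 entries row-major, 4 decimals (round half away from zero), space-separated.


-0.9828 1.1866 0.4569 0.5629

BᵀP = [-30.0000 12.0000; -5.0000 -4.0000]
S = R + BᵀPB = [1 0; 0 1] + [72.0000 6.0000; 6.0000 13.0000] = [73.0000 6.0000; 6.0000 14.0000]
BᵀPA = [-69.0000 90.0000; 0.5000 15.0000]
K = S⁻¹·BᵀPA = [-0.9828 1.1866; 0.4569 0.5629]
A−BK = [-0.0086 -0.0639; -0.1034 -0.0609]
AᵀP(A−BK) = [1.2112 -0.9052; -0.9052 1.7617]
P' = Q + AᵀP(A−BK) = [6.2112 0.0948; 0.0948 2.0117]
tr(P') = 8.2229


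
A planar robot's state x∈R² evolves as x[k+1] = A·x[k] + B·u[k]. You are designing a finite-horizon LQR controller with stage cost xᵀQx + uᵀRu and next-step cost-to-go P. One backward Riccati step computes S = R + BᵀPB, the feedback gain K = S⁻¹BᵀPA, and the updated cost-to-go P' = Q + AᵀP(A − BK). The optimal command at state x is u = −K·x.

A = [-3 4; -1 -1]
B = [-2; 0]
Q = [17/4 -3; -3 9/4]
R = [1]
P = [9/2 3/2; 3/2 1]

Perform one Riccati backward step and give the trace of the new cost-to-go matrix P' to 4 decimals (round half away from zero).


BᵀP = [-9.0000 -3.0000]
S = R + BᵀPB = [1] + [18.0000] = [19.0000]
BᵀPA = [30.0000 -33.0000]
K = S⁻¹·BᵀPA = [1.5789 -1.7368]
A−BK = [0.1579 0.5263; -1.0000 -1.0000]
AᵀP(A−BK) = [3.1316 -2.3947; -2.3947 3.6842]
P' = Q + AᵀP(A−BK) = [7.3816 -5.3947; -5.3947 5.9342]
tr(P') = 13.3158

13.3158


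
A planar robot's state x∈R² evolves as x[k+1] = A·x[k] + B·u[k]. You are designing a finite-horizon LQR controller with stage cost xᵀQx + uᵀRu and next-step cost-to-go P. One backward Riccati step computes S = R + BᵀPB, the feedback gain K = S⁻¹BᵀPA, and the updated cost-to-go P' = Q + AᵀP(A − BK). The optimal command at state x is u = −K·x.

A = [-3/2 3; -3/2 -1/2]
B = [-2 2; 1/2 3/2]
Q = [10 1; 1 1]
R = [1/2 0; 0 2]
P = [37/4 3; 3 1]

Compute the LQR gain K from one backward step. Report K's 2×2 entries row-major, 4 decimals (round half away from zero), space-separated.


BᵀP = [-17.0000 -5.5000; 23.0000 7.5000]
S = R + BᵀPB = [1/2 0; 0 2] + [31.2500 -42.2500; -42.2500 57.2500] = [31.7500 -42.2500; -42.2500 59.2500]
BᵀPA = [33.7500 -48.2500; -45.7500 65.2500]
K = S⁻¹·BᵀPA = [0.6944 -1.0611; -0.2770 0.3446]
A−BK = [0.4428 0.1886; -1.4317 -0.4863]
AᵀP(A−BK) = [0.4542 -0.5467; -0.5467 0.8157]
P' = Q + AᵀP(A−BK) = [10.4542 0.4533; 0.4533 1.8157]
tr(P') = 12.2699

0.6944 -1.0611 -0.2770 0.3446


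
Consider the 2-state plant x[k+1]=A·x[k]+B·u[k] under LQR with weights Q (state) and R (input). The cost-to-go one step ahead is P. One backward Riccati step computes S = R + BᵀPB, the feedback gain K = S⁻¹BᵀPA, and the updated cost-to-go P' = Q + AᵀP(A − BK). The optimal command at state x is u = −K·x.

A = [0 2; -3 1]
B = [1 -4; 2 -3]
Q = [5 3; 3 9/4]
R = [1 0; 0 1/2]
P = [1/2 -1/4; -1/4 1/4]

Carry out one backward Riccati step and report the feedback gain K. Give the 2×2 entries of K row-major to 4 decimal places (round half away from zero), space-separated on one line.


BᵀP = [0.0000 0.2500; -1.2500 0.2500]
S = R + BᵀPB = [1 0; 0 1/2] + [0.5000 -0.7500; -0.7500 4.2500] = [1.5000 -0.7500; -0.7500 4.7500]
BᵀPA = [-0.7500 0.2500; -0.7500 -2.2500]
K = S⁻¹·BᵀPA = [-0.6286 -0.0762; -0.2571 -0.4857]
A−BK = [-0.4000 0.1333; -2.5143 -0.3048]
AᵀP(A−BK) = [1.5857 0.3286; 0.3286 0.1762]
P' = Q + AᵀP(A−BK) = [6.5857 3.3286; 3.3286 2.4262]
tr(P') = 9.0119

-0.6286 -0.0762 -0.2571 -0.4857


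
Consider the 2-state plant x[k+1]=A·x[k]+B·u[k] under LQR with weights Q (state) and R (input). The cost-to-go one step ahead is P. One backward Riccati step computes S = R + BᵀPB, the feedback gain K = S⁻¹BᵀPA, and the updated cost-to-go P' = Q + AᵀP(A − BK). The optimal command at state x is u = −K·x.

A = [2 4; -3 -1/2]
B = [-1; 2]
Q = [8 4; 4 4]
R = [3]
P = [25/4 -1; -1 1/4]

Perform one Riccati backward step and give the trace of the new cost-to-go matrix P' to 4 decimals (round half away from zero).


44.4309

BᵀP = [-8.2500 1.5000]
S = R + BᵀPB = [3] + [11.2500] = [14.2500]
BᵀPA = [-21.0000 -33.7500]
K = S⁻¹·BᵀPA = [-1.4737 -2.3684]
A−BK = [0.5263 1.6316; -0.0526 4.2368]
AᵀP(A−BK) = [8.3026 13.6382; 13.6382 24.1283]
P' = Q + AᵀP(A−BK) = [16.3026 17.6382; 17.6382 28.1283]
tr(P') = 44.4309


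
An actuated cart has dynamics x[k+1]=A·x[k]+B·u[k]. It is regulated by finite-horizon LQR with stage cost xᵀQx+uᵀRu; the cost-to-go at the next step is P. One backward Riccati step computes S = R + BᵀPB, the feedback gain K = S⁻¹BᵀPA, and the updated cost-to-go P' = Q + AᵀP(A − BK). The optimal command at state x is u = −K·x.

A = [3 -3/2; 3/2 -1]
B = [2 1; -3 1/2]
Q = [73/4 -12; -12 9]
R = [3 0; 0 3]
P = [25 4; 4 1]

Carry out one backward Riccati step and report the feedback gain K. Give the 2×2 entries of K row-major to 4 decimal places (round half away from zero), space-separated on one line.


0.8602 -0.4177 1.6407 -0.8708

BᵀP = [38.0000 5.0000; 27.0000 4.5000]
S = R + BᵀPB = [3 0; 0 3] + [61.0000 40.5000; 40.5000 29.2500] = [64.0000 40.5000; 40.5000 32.2500]
BᵀPA = [121.5000 -62.0000; 87.7500 -45.0000]
K = S⁻¹·BᵀPA = [0.8602 -0.4177; 1.6407 -0.8708]
A−BK = [-0.3611 0.2062; 3.2602 -1.8177]
AᵀP(A−BK) = [14.7664 -7.8372; -7.8372 4.1668]
P' = Q + AᵀP(A−BK) = [33.0164 -19.8372; -19.8372 13.1668]
tr(P') = 46.1832


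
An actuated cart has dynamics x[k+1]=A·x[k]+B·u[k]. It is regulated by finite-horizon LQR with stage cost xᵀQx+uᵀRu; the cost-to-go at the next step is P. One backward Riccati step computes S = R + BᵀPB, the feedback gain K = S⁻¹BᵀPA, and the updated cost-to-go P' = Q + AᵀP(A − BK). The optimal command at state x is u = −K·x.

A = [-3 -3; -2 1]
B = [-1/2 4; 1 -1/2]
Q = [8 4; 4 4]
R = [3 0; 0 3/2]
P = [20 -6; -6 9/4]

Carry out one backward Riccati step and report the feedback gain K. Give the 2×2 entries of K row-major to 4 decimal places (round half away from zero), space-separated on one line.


BᵀP = [-16.0000 5.2500; 83.0000 -25.1250]
S = R + BᵀPB = [3 0; 0 3/2] + [13.2500 -66.6250; -66.6250 344.5625] = [16.2500 -66.6250; -66.6250 346.0625]
BᵀPA = [37.5000 53.2500; -198.7500 -274.1250]
K = S⁻¹·BᵀPA = [-0.2232 0.1387; -0.6173 -0.7654]
A−BK = [-0.6425 0.1311; -2.0855 0.4786]
AᵀP(A−BK) = [2.6838 0.1709; 0.1709 1.0427]
P' = Q + AᵀP(A−BK) = [10.6838 4.1709; 4.1709 5.0427]
tr(P') = 15.7265

-0.2232 0.1387 -0.6173 -0.7654


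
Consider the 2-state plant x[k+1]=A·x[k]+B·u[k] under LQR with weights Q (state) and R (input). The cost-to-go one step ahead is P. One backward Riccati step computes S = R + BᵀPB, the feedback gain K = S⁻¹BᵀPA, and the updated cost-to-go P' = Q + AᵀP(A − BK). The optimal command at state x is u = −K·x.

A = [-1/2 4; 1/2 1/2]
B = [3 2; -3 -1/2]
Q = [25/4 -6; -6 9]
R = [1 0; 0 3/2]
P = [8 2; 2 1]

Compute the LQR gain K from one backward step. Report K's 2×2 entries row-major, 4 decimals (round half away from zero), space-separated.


-0.1388 0.3156 -0.0323 1.7097

BᵀP = [18.0000 3.0000; 15.0000 3.5000]
S = R + BᵀPB = [1 0; 0 3/2] + [45.0000 34.5000; 34.5000 28.2500] = [46.0000 34.5000; 34.5000 29.7500]
BᵀPA = [-7.5000 73.5000; -5.7500 61.7500]
K = S⁻¹·BᵀPA = [-0.1388 0.3156; -0.0323 1.7097]
A−BK = [-0.0189 -0.3661; 0.0673 2.3015]
AᵀP(A−BK) = [0.0231 -0.0526; -0.0526 7.4832]
P' = Q + AᵀP(A−BK) = [6.2731 -6.0526; -6.0526 16.4832]
tr(P') = 22.7563


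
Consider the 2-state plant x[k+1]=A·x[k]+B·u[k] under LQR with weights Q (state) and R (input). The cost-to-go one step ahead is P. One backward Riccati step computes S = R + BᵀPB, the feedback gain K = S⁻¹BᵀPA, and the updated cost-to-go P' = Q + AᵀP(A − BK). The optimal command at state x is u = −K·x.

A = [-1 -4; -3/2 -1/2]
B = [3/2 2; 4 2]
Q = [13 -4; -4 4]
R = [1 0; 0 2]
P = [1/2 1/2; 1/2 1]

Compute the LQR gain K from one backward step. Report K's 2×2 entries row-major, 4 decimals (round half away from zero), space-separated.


-0.3256 -0.2791 -0.1347 -0.4428

BᵀP = [2.7500 4.7500; 2.0000 3.0000]
S = R + BᵀPB = [1 0; 0 2] + [23.1250 15.0000; 15.0000 10.0000] = [24.1250 15.0000; 15.0000 12.0000]
BᵀPA = [-9.8750 -13.3750; -6.5000 -9.5000]
K = S⁻¹·BᵀPA = [-0.3256 -0.2791; -0.1347 -0.4428]
A−BK = [-0.2422 -2.6957; 0.0717 1.5019]
AᵀP(A−BK) = [0.1594 0.3658; 0.3658 2.3106]
P' = Q + AᵀP(A−BK) = [13.1594 -3.6342; -3.6342 6.3106]
tr(P') = 19.4700


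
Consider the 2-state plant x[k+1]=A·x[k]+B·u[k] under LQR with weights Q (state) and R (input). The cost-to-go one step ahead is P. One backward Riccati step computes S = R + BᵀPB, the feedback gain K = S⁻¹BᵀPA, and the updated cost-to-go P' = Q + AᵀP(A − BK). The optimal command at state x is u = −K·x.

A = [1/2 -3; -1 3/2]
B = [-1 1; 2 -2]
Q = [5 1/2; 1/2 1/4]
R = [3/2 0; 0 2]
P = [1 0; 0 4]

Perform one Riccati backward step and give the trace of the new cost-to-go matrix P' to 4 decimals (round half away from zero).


10.8540

BᵀP = [-1.0000 8.0000; 1.0000 -8.0000]
S = R + BᵀPB = [3/2 0; 0 2] + [17.0000 -17.0000; -17.0000 17.0000] = [18.5000 -17.0000; -17.0000 19.0000]
BᵀPA = [-8.5000 15.0000; 8.5000 -15.0000]
K = S⁻¹·BᵀPA = [-0.2720 0.4800; 0.2040 -0.3600]
A−BK = [0.0240 -2.1600; -0.0480 -0.1800]
AᵀP(A−BK) = [0.2040 -0.3600; -0.3600 5.4000]
P' = Q + AᵀP(A−BK) = [5.2040 0.1400; 0.1400 5.6500]
tr(P') = 10.8540


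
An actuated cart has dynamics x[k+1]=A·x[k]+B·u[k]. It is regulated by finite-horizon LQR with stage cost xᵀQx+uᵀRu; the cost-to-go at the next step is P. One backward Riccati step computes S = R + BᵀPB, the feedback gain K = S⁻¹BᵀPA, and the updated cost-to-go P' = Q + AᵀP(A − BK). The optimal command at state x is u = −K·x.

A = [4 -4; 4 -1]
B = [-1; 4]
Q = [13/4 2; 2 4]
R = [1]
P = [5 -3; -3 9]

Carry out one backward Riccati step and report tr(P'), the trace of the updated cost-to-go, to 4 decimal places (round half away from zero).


BᵀP = [-17.0000 39.0000]
S = R + BᵀPB = [1] + [173.0000] = [174.0000]
BᵀPA = [88.0000 29.0000]
K = S⁻¹·BᵀPA = [0.5057 0.1667]
A−BK = [4.5057 -3.8333; 1.9770 -1.6667]
AᵀP(A−BK) = [83.4943 -70.6667; -70.6667 60.1667]
P' = Q + AᵀP(A−BK) = [86.7443 -68.6667; -68.6667 64.1667]
tr(P') = 150.9109

150.9109


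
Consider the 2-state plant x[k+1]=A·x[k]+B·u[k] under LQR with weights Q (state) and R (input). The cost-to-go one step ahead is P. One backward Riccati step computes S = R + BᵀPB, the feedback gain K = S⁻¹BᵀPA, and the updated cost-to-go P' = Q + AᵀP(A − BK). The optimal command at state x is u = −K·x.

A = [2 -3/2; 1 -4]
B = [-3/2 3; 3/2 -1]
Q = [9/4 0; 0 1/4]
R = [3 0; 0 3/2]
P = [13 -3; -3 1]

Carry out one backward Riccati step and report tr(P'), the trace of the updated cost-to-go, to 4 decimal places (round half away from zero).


8.7849

BᵀP = [-24.0000 6.0000; 42.0000 -10.0000]
S = R + BᵀPB = [3 0; 0 3/2] + [45.0000 -78.0000; -78.0000 136.0000] = [48.0000 -78.0000; -78.0000 137.5000]
BᵀPA = [-42.0000 12.0000; 74.0000 -23.0000]
K = S⁻¹·BᵀPA = [-0.0058 -0.2791; 0.5349 -0.3256]
A−BK = [0.3866 -0.9419; 1.5436 -3.9070]
AᵀP(A−BK) = [1.1744 -2.1279; -2.1279 5.1105]
P' = Q + AᵀP(A−BK) = [3.4244 -2.1279; -2.1279 5.3605]
tr(P') = 8.7849


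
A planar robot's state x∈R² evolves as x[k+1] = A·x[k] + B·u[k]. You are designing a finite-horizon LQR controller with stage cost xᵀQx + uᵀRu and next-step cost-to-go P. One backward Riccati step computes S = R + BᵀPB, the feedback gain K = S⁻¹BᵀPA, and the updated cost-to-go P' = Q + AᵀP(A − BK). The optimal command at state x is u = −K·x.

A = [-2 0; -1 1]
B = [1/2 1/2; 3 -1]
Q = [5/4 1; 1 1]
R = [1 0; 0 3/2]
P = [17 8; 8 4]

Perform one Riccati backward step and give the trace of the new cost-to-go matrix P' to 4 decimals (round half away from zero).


5.5008

BᵀP = [32.5000 16.0000; 0.5000 0.0000]
S = R + BᵀPB = [1 0; 0 3/2] + [64.2500 0.2500; 0.2500 0.2500] = [65.2500 0.2500; 0.2500 1.7500]
BᵀPA = [-81.0000 16.0000; -1.0000 0.0000]
K = S⁻¹·BᵀPA = [-1.2399 0.2453; -0.3943 -0.0350]
A−BK = [-1.1829 -0.1051; 2.3253 0.2289]
AᵀP(A−BK) = [3.1763 -0.1621; -0.1621 0.0745]
P' = Q + AᵀP(A−BK) = [4.4263 0.8379; 0.8379 1.0745]
tr(P') = 5.5008


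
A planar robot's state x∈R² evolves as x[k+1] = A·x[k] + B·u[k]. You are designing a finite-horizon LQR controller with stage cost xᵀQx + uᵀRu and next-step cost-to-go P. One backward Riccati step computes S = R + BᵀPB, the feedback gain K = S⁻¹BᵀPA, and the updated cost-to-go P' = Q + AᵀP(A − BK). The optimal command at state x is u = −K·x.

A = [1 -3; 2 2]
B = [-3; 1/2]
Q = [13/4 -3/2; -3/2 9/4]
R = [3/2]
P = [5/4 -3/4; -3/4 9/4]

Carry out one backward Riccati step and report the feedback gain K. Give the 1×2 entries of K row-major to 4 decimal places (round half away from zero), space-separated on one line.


0.1687 1.2289

BᵀP = [-4.1250 3.3750]
S = R + BᵀPB = [3/2] + [14.0625] = [15.5625]
BᵀPA = [2.6250 19.1250]
K = S⁻¹·BᵀPA = [0.1687 1.2289]
A−BK = [1.5060 0.6867; 1.9157 1.3855]
AᵀP(A−BK) = [6.8072 5.0241; 5.0241 5.7470]
P' = Q + AᵀP(A−BK) = [10.0572 3.5241; 3.5241 7.9970]
tr(P') = 18.0542


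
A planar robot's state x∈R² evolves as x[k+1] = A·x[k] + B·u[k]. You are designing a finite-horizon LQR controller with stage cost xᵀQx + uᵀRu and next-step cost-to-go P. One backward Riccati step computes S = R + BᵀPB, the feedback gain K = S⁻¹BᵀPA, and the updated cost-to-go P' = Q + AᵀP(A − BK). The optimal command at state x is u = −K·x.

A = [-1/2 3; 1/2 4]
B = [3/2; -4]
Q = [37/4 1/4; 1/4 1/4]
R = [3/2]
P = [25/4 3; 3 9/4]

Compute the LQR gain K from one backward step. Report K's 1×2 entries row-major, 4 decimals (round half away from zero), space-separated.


BᵀP = [-2.6250 -4.5000]
S = R + BᵀPB = [3/2] + [14.0625] = [15.5625]
BᵀPA = [-0.9375 -25.8750]
K = S⁻¹·BᵀPA = [-0.0602 -1.6627]
A−BK = [-0.4096 5.4940; 0.2590 -2.6506]
AᵀP(A−BK) = [0.5685 -7.9337; -7.9337 121.2289]
P' = Q + AᵀP(A−BK) = [9.8185 -7.6837; -7.6837 121.4789]
tr(P') = 131.2974

-0.0602 -1.6627
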